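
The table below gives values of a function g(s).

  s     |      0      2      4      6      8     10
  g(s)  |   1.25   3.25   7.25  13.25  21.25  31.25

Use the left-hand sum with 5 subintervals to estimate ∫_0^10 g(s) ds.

92.5

Δs = 2.
Sum = 2·[1.25 + 3.25 + 7.25 + 13.25 + 21.25] = 92.5.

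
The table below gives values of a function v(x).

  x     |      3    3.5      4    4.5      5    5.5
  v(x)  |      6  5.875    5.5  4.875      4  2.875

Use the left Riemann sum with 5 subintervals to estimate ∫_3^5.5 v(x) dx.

Δx = 0.5.
Sum = 0.5·[6 + 5.875 + 5.5 + 4.875 + 4] = 13.125.

13.125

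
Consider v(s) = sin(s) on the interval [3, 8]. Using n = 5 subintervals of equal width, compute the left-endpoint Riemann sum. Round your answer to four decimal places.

-1.1970

Δs = (8 − 3)/5 = 1.
Left endpoints: 3, 4, 5, 6, 7.
v(3) ≈ 0.1411, v(4) ≈ -0.7568, v(5) ≈ -0.9589, v(6) ≈ -0.2794, v(7) ≈ 0.6570.
Sum = Δs · [v(3) + v(4) + v(5) + v(6) + v(7)].
Sum ≈ -1.1970.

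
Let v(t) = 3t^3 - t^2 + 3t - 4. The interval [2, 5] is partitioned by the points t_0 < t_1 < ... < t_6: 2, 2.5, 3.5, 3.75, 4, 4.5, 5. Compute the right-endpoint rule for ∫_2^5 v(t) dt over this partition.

540.59765625

Subinterval widths: 0.5, 1, 0.25, 0.25, 0.5, 0.5.
Right endpoints: 2.5, 3.5, 3.75, 4, 4.5, 5.
v(2.5) = 44.125, v(3.5) = 122.875, v(3.75) = 151.390625, v(4) = 184, v(4.5) = 262.625, v(5) = 361.
Sum = Σ Δt_i · v(t_i).
Sum = 540.59765625.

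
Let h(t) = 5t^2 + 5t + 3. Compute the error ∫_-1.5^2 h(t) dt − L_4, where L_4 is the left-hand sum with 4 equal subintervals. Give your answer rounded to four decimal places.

Exact integral: ∫_-1.5^2 h(t) dt ≈ 33.833333.
L_4 = 24.58203125.
Error ≈ 33.833333 − 24.58203125 ≈ 9.2513.

9.2513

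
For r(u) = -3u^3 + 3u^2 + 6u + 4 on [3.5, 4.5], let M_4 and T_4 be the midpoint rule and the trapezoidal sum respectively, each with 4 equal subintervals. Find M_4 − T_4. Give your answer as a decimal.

0.515625

M_4 = -118.578125.
T_4 = -119.09375.
M_4 − T_4 = 0.515625.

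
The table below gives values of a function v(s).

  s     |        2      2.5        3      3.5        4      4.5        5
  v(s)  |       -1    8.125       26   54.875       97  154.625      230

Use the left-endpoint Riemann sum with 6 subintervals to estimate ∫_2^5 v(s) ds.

Δs = 0.5.
Sum = 0.5·[(-1) + 8.125 + 26 + 54.875 + 97 + 154.625] = 169.8125.

169.8125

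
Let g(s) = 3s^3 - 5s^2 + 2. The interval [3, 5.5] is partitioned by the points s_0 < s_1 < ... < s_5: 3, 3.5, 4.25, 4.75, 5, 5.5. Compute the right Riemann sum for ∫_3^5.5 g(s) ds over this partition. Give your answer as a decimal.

484.46484375

Subinterval widths: 0.5, 0.75, 0.5, 0.25, 0.5.
Right endpoints: 3.5, 4.25, 4.75, 5, 5.5.
g(3.5) = 69.375, g(4.25) = 141.984375, g(4.75) = 210.703125, g(5) = 252, g(5.5) = 349.875.
Sum = Σ Δs_i · g(s_i).
Sum = 484.46484375.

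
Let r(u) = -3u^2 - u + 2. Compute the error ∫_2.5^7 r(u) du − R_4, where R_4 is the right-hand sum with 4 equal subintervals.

77.51953125

Exact integral: ∫_2.5^7 r(u) du = -339.75.
R_4 = -417.26953125.
Error = -339.75 − (-417.26953125) = 77.51953125.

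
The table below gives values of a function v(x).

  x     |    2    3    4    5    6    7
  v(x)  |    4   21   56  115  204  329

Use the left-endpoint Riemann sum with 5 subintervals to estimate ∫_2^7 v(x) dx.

Δx = 1.
Sum = 1·[4 + 21 + 56 + 115 + 204] = 400.

400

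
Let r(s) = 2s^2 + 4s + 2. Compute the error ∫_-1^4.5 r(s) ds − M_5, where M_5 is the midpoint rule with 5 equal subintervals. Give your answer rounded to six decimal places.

1.109167

Exact integral: ∫_-1^4.5 r(s) ds ≈ 110.91666667.
M_5 = 109.8075.
Error ≈ 110.91666667 − 109.8075 ≈ 1.109167.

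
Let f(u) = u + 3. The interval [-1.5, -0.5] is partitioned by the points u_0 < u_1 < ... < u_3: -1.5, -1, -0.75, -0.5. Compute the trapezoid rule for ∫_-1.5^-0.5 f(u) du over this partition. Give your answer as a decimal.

2

Subinterval widths: 0.5, 0.25, 0.25.
f(-1.5) = 1.5, f(-1) = 2, f(-0.75) = 2.25, f(-0.5) = 2.5.
On each subinterval the trapezoid contributes (Δu_i/2)·[f(u_{i-1}) + f(u_i)].
Sum = 2.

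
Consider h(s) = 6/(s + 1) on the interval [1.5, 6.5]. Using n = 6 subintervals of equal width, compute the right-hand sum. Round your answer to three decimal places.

5.974

Δs = (6.5 − 1.5)/6 = 5/6.
Right endpoints: 7/3, 19/6, 4, 29/6, 17/3, 6.5.
h(7/3) = 1.8, h(19/6) = 1.44, h(4) = 1.2, h(29/6) = 36/35, h(17/3) = 0.9, h(6.5) = 0.8.
Sum = Δs · [h(7/3) + h(19/6) + h(4) + ...].
Sum ≈ 5.974.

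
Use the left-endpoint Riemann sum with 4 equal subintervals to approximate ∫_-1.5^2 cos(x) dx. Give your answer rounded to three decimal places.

Δx = (2 − (-1.5))/4 = 0.875.
Left endpoints: -1.5, -0.625, 0.25, 1.125.
f(-1.5) ≈ 0.071, f(-0.625) ≈ 0.811, f(0.25) ≈ 0.969, f(1.125) ≈ 0.431.
Sum = Δx · [f(-1.5) + f(-0.625) + f(0.25) + f(1.125)].
Sum ≈ 1.997.

1.997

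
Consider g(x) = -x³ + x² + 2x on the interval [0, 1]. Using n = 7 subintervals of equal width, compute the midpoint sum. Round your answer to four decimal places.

1.0842

Δx = (1 − 0)/7 = 1/7.
Midpoints: 1/14, 3/14, 5/14, 0.5, 9/14, 11/14, 13/14.
g(1/14) = 405/2744, g(3/14) = 1275/2744, g(5/14) = 2185/2744, g(0.5) = 1.125, g(9/14) = 3933/2744, g(11/14) = 4675/2744, g(13/14) = 5265/2744.
Sum = Δx · [g(1/14) + g(3/14) + g(5/14) + ...].
Sum ≈ 1.0842.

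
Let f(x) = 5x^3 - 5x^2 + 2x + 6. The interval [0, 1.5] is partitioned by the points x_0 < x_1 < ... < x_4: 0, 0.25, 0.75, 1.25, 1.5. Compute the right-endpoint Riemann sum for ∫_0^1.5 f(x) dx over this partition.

13.84765625

Subinterval widths: 0.25, 0.5, 0.5, 0.25.
Right endpoints: 0.25, 0.75, 1.25, 1.5.
f(0.25) = 6.265625, f(0.75) = 6.796875, f(1.25) = 10.453125, f(1.5) = 14.625.
Sum = Σ Δx_i · f(x_i).
Sum = 13.84765625.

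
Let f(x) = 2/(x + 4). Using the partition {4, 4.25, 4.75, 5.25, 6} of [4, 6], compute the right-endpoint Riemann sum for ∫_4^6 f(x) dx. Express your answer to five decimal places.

0.43300

Subinterval widths: 0.25, 0.5, 0.5, 0.75.
Right endpoints: 4.25, 4.75, 5.25, 6.
f(4.25) = 8/33, f(4.75) = 8/35, f(5.25) = 8/37, f(6) = 0.2.
Sum = Σ Δx_i · f(x_i).
Sum ≈ 0.43300.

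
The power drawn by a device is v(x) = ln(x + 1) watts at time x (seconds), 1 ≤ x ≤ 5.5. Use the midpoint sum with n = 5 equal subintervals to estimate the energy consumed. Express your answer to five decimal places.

6.29192

Δx = (5.5 − 1)/5 = 0.9.
Midpoints: 1.45, 2.35, 3.25, 4.15, 5.05.
v(1.45) ≈ 0.89609, v(2.35) ≈ 1.20896, v(3.25) ≈ 1.44692, v(4.15) ≈ 1.63900, v(5.05) ≈ 1.80006.
Sum = Δx · [v(1.45) + v(2.35) + v(3.25) + v(4.15) + v(5.05)].
Sum ≈ 6.29192.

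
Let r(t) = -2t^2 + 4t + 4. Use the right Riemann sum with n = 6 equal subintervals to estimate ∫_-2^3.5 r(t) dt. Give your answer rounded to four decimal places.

5.5637

Δt = (3.5 − (-2))/6 = 11/12.
Right endpoints: -13/12, -1/6, 0.75, 5/3, 31/12, 3.5.
r(-13/12) = -193/72, r(-1/6) = 59/18, r(0.75) = 5.875, r(5/3) = 46/9, r(31/12) = 71/72, r(3.5) = -6.5.
Sum = Δt · [r(-13/12) + r(-1/6) + r(0.75) + ...].
Sum ≈ 5.5637.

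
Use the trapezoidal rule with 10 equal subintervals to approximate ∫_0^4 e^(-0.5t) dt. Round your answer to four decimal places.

1.7351

Δt = (4 − 0)/10 = 0.4.
f(0) ≈ 1.0000, f(0.4) ≈ 0.8187, f(0.8) ≈ 0.6703, f(1.2) ≈ 0.5488, f(1.6) ≈ 0.4493, f(2) ≈ 0.3679, f(2.4) ≈ 0.3012, f(2.8) ≈ 0.2466, f(3.2) ≈ 0.2019, f(3.6) ≈ 0.1653, f(4) ≈ 0.1353.
T_10 = (Δt/2)·[f(t_0) + 2f(t_1) + ... + 2f(t_{9}) + f(t_10)].
Sum ≈ 1.7351.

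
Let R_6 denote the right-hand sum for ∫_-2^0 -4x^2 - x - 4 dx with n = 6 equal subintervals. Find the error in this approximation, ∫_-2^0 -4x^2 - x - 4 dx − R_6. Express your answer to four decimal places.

-2.1852

Exact integral: ∫_-2^0 f(x) dx ≈ -16.666667.
R_6 ≈ -14.481481.
Error ≈ -16.666667 − (-14.481481) ≈ -2.1852.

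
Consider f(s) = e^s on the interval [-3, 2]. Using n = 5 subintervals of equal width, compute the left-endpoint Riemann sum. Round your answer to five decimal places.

4.27128

Δs = (2 − (-3))/5 = 1.
Left endpoints: -3, -2, -1, 0, 1.
f(-3) ≈ 0.04979, f(-2) ≈ 0.13534, f(-1) ≈ 0.36788, f(0) ≈ 1.00000, f(1) ≈ 2.71828.
Sum = Δs · [f(-3) + f(-2) + f(-1) + f(0) + f(1)].
Sum ≈ 4.27128.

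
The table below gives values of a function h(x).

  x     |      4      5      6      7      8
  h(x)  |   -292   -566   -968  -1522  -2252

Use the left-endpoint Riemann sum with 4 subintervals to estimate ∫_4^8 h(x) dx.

Δx = 1.
Sum = 1·[(-292) + (-566) + (-968) + (-1522)] = -3348.

-3348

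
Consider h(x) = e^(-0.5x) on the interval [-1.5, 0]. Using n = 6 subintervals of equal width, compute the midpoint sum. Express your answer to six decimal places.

Δx = (0 − (-1.5))/6 = 0.25.
Midpoints: -1.375, -1.125, -0.875, -0.625, -0.375, -0.125.
h(-1.375) ≈ 1.988737, h(-1.125) ≈ 1.755055, h(-0.875) ≈ 1.548830, h(-0.625) ≈ 1.366838, h(-0.375) ≈ 1.206230, h(-0.125) ≈ 1.064494.
Sum = Δx · [h(-1.375) + h(-1.125) + h(-0.875) + ...].
Sum ≈ 2.232546.

2.232546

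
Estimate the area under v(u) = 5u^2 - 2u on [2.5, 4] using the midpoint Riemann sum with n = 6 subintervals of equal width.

Δu = (4 − 2.5)/6 = 0.25.
Midpoints: 2.625, 2.875, 3.125, 3.375, 3.625, 3.875.
v(2.625) = 29.203125, v(2.875) = 35.578125, v(3.125) = 42.578125, v(3.375) = 50.203125, v(3.625) = 58.453125, v(3.875) = 67.328125.
Sum = Δu · [v(2.625) + v(2.875) + v(3.125) + ...].
Sum = 70.8359375.

70.8359375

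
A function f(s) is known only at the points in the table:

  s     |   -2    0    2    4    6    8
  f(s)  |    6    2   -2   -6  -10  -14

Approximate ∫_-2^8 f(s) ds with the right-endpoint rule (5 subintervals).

-60

Δs = 2.
Sum = 2·[2 + (-2) + (-6) + (-10) + (-14)] = -60.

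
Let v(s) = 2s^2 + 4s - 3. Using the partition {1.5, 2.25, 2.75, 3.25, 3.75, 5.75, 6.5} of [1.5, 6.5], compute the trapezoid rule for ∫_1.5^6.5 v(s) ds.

Subinterval widths: 0.75, 0.5, 0.5, 0.5, 2, 0.75.
v(1.5) = 7.5, v(2.25) = 16.125, v(2.75) = 23.125, v(3.25) = 31.125, v(3.75) = 40.125, v(5.75) = 86.125, v(6.5) = 107.5.
On each subinterval the trapezoid contributes (Δs_i/2)·[v(s_{i-1}) + v(s_i)].
Sum = 248.90625.

248.90625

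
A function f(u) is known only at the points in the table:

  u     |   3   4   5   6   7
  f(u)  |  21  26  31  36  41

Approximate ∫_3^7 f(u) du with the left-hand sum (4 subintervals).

114

Δu = 1.
Sum = 1·[21 + 26 + 31 + 36] = 114.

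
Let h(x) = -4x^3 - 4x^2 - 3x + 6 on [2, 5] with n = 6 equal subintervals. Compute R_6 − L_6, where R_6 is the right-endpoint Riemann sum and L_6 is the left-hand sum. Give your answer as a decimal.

-280.5

R_6 = -924.5.
L_6 = -644.
R_6 − L_6 = -280.5.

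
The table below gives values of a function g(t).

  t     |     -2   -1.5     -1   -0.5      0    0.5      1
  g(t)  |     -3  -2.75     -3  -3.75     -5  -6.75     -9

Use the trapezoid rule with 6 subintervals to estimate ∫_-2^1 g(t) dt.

Δt = 0.5.
T_6 = (0.5/2)·[(-3) + 2·(-2.75) + 2·(-3) + 2·(-3.75) + 2·(-5) + 2·(-6.75) + (-9)] = -13.625.

-13.625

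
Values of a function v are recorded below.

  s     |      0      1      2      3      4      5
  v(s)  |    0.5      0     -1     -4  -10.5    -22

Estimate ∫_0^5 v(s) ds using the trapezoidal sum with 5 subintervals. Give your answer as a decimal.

Δs = 1.
T_5 = (1/2)·[0.5 + 2·0 + 2·(-1) + 2·(-4) + 2·(-10.5) + (-22)] = -26.25.

-26.25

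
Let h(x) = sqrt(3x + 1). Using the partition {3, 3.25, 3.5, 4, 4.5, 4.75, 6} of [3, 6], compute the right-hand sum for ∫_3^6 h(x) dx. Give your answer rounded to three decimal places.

11.799

Subinterval widths: 0.25, 0.25, 0.5, 0.5, 0.25, 1.25.
Right endpoints: 3.25, 3.5, 4, 4.5, 4.75, 6.
h(3.25) ≈ 3.279, h(3.5) ≈ 3.391, h(4) ≈ 3.606, h(4.5) ≈ 3.808, h(4.75) ≈ 3.905, h(6) ≈ 4.359.
Sum = Σ Δx_i · h(x_i).
Sum ≈ 11.799.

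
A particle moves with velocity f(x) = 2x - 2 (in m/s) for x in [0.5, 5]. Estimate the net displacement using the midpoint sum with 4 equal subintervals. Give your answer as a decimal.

15.75

Δx = (5 − 0.5)/4 = 1.125.
Midpoints: 1.0625, 2.1875, 3.3125, 4.4375.
f(1.0625) = 0.125, f(2.1875) = 2.375, f(3.3125) = 4.625, f(4.4375) = 6.875.
Sum = Δx · [f(1.0625) + f(2.1875) + f(3.3125) + f(4.4375)].
Sum = 15.75.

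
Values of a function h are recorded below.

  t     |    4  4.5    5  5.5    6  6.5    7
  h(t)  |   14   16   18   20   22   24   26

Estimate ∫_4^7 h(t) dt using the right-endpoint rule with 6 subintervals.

63

Δt = 0.5.
Sum = 0.5·[16 + 18 + 20 + 22 + 24 + 26] = 63.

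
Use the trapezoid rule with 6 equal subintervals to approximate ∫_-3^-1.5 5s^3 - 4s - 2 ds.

-84.94921875

Δs = (-1.5 − (-3))/6 = 0.25.
f(-3) = -125, f(-2.75) = -94.984375, f(-2.5) = -70.125, f(-2.25) = -49.953125, f(-2) = -34, f(-1.75) = -21.796875, f(-1.5) = -12.875.
T_6 = (Δs/2)·[f(s_0) + 2f(s_1) + ... + 2f(s_{5}) + f(s_6)].
Sum = -84.94921875.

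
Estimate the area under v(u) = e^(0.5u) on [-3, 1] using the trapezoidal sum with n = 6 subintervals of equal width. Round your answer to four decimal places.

Δu = (1 − (-3))/6 = 2/3.
v(-3) ≈ 0.2231, v(-7/3) ≈ 0.3114, v(-5/3) ≈ 0.4346, v(-1) ≈ 0.6065, v(-1/3) ≈ 0.8465, v(1/3) ≈ 1.1814, v(1) ≈ 1.6487.
T_6 = (Δu/2)·[v(u_0) + 2v(u_1) + ... + 2v(u_{5}) + v(u_6)].
Sum ≈ 2.8775.

2.8775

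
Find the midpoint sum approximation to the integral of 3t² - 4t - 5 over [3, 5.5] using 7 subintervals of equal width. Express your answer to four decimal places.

84.2953

Δt = (5.5 − 3)/7 = 5/14.
Midpoints: 89/28, 99/28, 109/28, 4.25, 129/28, 139/28, 149/28.
f(89/28) = 9875/784, f(99/28) = 14395/784, f(109/28) = 19515/784, f(4.25) = 32.1875, f(129/28) = 31555/784, f(139/28) = 38475/784, f(149/28) = 45995/784.
Sum = Δt · [f(89/28) + f(99/28) + f(109/28) + ...].
Sum ≈ 84.2953.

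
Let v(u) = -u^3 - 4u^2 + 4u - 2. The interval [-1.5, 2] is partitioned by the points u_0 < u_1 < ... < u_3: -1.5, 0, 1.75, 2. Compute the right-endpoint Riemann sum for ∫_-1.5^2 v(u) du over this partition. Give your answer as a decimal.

-29.56640625

Subinterval widths: 1.5, 1.75, 0.25.
Right endpoints: 0, 1.75, 2.
v(0) = -2, v(1.75) = -12.609375, v(2) = -18.
Sum = Σ Δu_i · v(u_i).
Sum = -29.56640625.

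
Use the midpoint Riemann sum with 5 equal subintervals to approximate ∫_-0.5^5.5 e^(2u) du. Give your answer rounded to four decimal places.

Δu = (5.5 − (-0.5))/5 = 1.2.
Midpoints: 0.1, 1.3, 2.5, 3.7, 4.9.
f(0.1) ≈ 1.2214, f(1.3) ≈ 13.4637, f(2.5) ≈ 148.4132, f(3.7) ≈ 1635.9844, f(4.9) ≈ 18033.7449.
Sum = Δu · [f(0.1) + f(1.3) + f(2.5) + f(3.7) + f(4.9)].
Sum ≈ 23799.3932.

23799.3932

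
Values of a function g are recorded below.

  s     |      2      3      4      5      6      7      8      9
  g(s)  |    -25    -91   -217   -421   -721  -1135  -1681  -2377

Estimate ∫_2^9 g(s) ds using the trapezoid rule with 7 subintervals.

-5467

Δs = 1.
T_7 = (1/2)·[(-25) + 2·(-91) + 2·(-217) + 2·(-421) + 2·(-721) + 2·(-1135) + 2·(-1681) + (-2377)] = -5467.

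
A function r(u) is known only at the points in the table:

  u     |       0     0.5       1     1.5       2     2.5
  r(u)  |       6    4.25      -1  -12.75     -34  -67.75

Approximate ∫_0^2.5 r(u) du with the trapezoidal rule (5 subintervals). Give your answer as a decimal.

Δu = 0.5.
T_5 = (0.5/2)·[6 + 2·4.25 + 2·(-1) + 2·(-12.75) + 2·(-34) + (-67.75)] = -37.1875.

-37.1875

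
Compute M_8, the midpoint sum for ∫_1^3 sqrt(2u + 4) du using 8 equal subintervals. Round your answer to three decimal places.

5.642

Δu = (3 − 1)/8 = 0.25.
Midpoints: 1.125, 1.375, 1.625, 1.875, 2.125, 2.375, 2.625, 2.875.
f(1.125) ≈ 2.500, f(1.375) ≈ 2.598, f(1.625) ≈ 2.693, f(1.875) ≈ 2.784, f(2.125) ≈ 2.872, f(2.375) ≈ 2.958, f(2.625) ≈ 3.041, f(2.875) ≈ 3.122.
Sum = Δu · [f(1.125) + f(1.375) + f(1.625) + ...].
Sum ≈ 5.642.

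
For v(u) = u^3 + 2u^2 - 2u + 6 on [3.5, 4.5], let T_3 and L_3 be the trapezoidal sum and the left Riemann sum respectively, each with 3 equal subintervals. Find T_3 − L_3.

T_3 ≈ 95.4259259.
L_3 ≈ 85.0509259.
T_3 − L_3 = 10.375.

10.375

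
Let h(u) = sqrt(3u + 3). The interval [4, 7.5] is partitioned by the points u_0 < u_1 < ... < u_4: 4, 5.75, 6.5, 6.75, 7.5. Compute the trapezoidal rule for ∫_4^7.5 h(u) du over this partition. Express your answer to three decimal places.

Subinterval widths: 1.75, 0.75, 0.25, 0.75.
h(4) ≈ 3.873, h(5.75) ≈ 4.500, h(6.5) ≈ 4.743, h(6.75) ≈ 4.822, h(7.5) ≈ 5.050.
On each subinterval the trapezoid contributes (Δu_i/2)·[h(u_{i-1}) + h(u_i)].
Sum ≈ 15.690.

15.690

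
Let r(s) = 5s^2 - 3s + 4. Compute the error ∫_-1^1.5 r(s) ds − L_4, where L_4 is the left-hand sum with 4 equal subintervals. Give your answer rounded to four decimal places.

Exact integral: ∫_-1^1.5 r(s) ds ≈ 15.416667.
L_4 = 16.62109375.
Error ≈ 15.416667 − 16.62109375 ≈ -1.2044.

-1.2044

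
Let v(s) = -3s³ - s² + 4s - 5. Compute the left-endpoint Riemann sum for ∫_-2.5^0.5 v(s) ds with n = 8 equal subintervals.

Δs = (0.5 − (-2.5))/8 = 0.375.
Left endpoints: -2.5, -2.125, -1.75, -1.375, -1, -0.625, -0.25, 0.125.
v(-2.5) = 25.625, v(-2.125) = 5515/512, v(-1.75) = 1.015625, v(-1.375) = -2351/512, v(-1) = -7, v(-0.625) = -3665/512, v(-0.25) = -6.015625, v(0.125) = -2315/512.
Sum = Δs · [v(-2.5) + v(-2.125) + v(-1.75) + ...].
Sum = 3.046875.

3.046875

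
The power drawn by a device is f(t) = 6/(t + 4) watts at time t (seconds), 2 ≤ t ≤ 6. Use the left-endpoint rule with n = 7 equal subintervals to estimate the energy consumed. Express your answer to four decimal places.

Δt = (6 − 2)/7 = 4/7.
Left endpoints: 2, 18/7, 22/7, 26/7, 30/7, 34/7, 38/7.
f(2) = 1, f(18/7) = 21/23, f(22/7) = 0.84, f(26/7) = 7/9, f(30/7) = 21/29, f(34/7) = 21/31, f(38/7) = 7/11.
Sum = Δt · [f(2) + f(18/7) + f(22/7) + ...].
Sum ≈ 3.1821.

3.1821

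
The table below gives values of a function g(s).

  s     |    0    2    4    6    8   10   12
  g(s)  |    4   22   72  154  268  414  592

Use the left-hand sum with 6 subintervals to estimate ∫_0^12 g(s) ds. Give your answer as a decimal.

1868

Δs = 2.
Sum = 2·[4 + 22 + 72 + 154 + 268 + 414] = 1868.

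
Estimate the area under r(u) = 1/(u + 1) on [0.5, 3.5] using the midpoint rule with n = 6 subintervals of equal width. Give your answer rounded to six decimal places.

Δu = (3.5 − 0.5)/6 = 0.5.
Midpoints: 0.75, 1.25, 1.75, 2.25, 2.75, 3.25.
r(0.75) = 4/7, r(1.25) = 4/9, r(1.75) = 4/11, r(2.25) = 4/13, r(2.75) = 4/15, r(3.25) = 4/17.
Sum = Δu · [r(0.75) + r(1.25) + r(1.75) + ...].
Sum ≈ 1.094581.

1.094581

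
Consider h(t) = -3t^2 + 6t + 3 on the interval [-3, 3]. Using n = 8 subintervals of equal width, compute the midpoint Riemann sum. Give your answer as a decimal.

-35.15625

Δt = (3 − (-3))/8 = 0.75.
Midpoints: -2.625, -1.875, -1.125, -0.375, 0.375, 1.125, 1.875, 2.625.
h(-2.625) = -33.421875, h(-1.875) = -18.796875, h(-1.125) = -7.546875, h(-0.375) = 0.328125, h(0.375) = 4.828125, h(1.125) = 5.953125, h(1.875) = 3.703125, h(2.625) = -1.921875.
Sum = Δt · [h(-2.625) + h(-1.875) + h(-1.125) + ...].
Sum = -35.15625.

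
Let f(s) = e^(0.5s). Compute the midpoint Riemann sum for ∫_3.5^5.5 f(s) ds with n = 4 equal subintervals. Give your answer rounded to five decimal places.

Δs = (5.5 − 3.5)/4 = 0.5.
Midpoints: 3.75, 4.25, 4.75, 5.25.
f(3.75) ≈ 6.52082, f(4.25) ≈ 8.37290, f(4.75) ≈ 10.75101, f(5.25) ≈ 13.80457.
Sum = Δs · [f(3.75) + f(4.25) + f(4.75) + f(5.25)].
Sum ≈ 19.72465.

19.72465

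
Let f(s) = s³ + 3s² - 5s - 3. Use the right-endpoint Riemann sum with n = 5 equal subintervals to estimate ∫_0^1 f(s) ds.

Δs = (1 − 0)/5 = 0.2.
Right endpoints: 0.2, 0.4, 0.6, 0.8, 1.
f(0.2) = -3.872, f(0.4) = -4.456, f(0.6) = -4.704, f(0.8) = -4.568, f(1) = -4.
Sum = Δs · [f(0.2) + f(0.4) + f(0.6) + f(0.8) + f(1)].
Sum = -4.32.

-4.32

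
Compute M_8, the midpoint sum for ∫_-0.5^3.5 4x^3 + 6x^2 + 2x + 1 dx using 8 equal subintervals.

Δx = (3.5 − (-0.5))/8 = 0.5.
Midpoints: -0.25, 0.25, 0.75, 1.25, 1.75, 2.25, 2.75, 3.25.
f(-0.25) = 0.8125, f(0.25) = 1.9375, f(0.75) = 7.5625, f(1.25) = 20.6875, f(1.75) = 44.3125, f(2.25) = 81.4375, f(2.75) = 135.0625, f(3.25) = 208.1875.
Sum = Δx · [f(-0.25) + f(0.25) + f(0.75) + ...].
Sum = 250.

250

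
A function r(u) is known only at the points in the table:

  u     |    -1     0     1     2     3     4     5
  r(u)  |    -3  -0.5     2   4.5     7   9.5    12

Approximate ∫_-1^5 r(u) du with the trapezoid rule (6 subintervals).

27

Δu = 1.
T_6 = (1/2)·[(-3) + 2·(-0.5) + 2·2 + 2·4.5 + 2·7 + 2·9.5 + 12] = 27.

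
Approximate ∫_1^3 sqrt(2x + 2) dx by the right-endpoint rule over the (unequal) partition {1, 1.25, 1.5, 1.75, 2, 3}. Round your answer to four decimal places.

Subinterval widths: 0.25, 0.25, 0.25, 0.25, 1.
Right endpoints: 1.25, 1.5, 1.75, 2, 3.
f(1.25) ≈ 2.1213, f(1.5) ≈ 2.2361, f(1.75) ≈ 2.3452, f(2) ≈ 2.4495, f(3) ≈ 2.8284.
Sum = Σ Δx_i · f(x_i).
Sum ≈ 5.1164.

5.1164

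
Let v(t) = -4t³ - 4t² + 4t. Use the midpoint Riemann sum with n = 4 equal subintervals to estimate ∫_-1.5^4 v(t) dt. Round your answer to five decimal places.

-296.80664

Δt = (4 − (-1.5))/4 = 1.375.
Midpoints: -0.8125, 0.5625, 1.9375, 3.3125.
v(-0.8125) = -3835/1024, v(0.5625) = 279/1024, v(1.9375) = -37231/1024, v(3.3125) = -180253/1024.
Sum = Δt · [v(-0.8125) + v(0.5625) + v(1.9375) + v(3.3125)].
Sum ≈ -296.80664.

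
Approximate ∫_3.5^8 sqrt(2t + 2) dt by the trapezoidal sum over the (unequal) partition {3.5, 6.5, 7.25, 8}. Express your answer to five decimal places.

16.39935

Subinterval widths: 3, 0.75, 0.75.
f(3.5) ≈ 3.00000, f(6.5) ≈ 3.87298, f(7.25) ≈ 4.06202, f(8) ≈ 4.24264.
On each subinterval the trapezoid contributes (Δt_i/2)·[f(t_{i-1}) + f(t_i)].
Sum ≈ 16.39935.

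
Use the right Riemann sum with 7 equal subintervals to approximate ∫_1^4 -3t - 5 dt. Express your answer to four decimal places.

-39.4286

Δt = (4 − 1)/7 = 3/7.
Right endpoints: 10/7, 13/7, 16/7, 19/7, 22/7, 25/7, 4.
f(10/7) = -65/7, f(13/7) = -74/7, f(16/7) = -83/7, f(19/7) = -92/7, f(22/7) = -101/7, f(25/7) = -110/7, f(4) = -17.
Sum = Δt · [f(10/7) + f(13/7) + f(16/7) + ...].
Sum ≈ -39.4286.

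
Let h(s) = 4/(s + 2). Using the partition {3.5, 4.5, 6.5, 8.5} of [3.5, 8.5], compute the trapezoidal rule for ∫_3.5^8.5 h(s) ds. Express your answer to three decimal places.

Subinterval widths: 1, 2, 2.
h(3.5) = 8/11, h(4.5) = 8/13, h(6.5) = 8/17, h(8.5) = 8/21.
On each subinterval the trapezoid contributes (Δs_i/2)·[h(s_{i-1}) + h(s_i)].
Sum ≈ 2.609.

2.609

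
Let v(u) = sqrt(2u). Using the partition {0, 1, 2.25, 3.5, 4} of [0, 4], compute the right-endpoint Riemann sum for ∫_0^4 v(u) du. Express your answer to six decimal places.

Subinterval widths: 1, 1.25, 1.25, 0.5.
Right endpoints: 1, 2.25, 3.5, 4.
v(1) ≈ 1.414214, v(2.25) ≈ 2.121320, v(3.5) ≈ 2.645751, v(4) ≈ 2.828427.
Sum = Σ Δu_i · v(u_i).
Sum ≈ 8.787267.

8.787267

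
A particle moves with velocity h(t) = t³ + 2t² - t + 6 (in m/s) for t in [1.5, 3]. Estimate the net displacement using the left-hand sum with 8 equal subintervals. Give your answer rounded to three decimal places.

Δt = (3 − 1.5)/8 = 0.1875.
Left endpoints: 1.5, 1.6875, 1.875, 2.0625, 2.25, 2.4375, 2.625, 2.8125.
h(1.5) = 12.375, h(1.6875) = 60675/4096, h(1.875) = 9087/512, h(2.0625) = 86913/4096, h(2.25) = 25.265625, h(2.4375) = 122583/4096, h(2.625) = 18045/512, h(2.8125) = 168981/4096.
Sum = Δt · [h(1.5) + h(1.6875) + h(1.875) + ...].
Sum ≈ 37.096.

37.096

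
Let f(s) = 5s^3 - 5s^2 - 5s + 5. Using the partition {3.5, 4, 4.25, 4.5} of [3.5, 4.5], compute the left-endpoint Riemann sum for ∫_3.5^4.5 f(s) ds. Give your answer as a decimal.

195.87890625

Subinterval widths: 0.5, 0.25, 0.25.
Left endpoints: 3.5, 4, 4.25.
f(3.5) = 140.625, f(4) = 225, f(4.25) = 277.265625.
Sum = Σ Δs_i · f(s_i).
Sum = 195.87890625.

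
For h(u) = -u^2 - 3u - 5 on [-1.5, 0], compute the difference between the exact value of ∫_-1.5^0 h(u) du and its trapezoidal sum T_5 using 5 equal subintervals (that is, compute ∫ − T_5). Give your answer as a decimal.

Exact integral: ∫_-1.5^0 h(u) du = -5.25.
T_5 = -5.2725.
Error = -5.25 − (-5.2725) = 0.0225.

0.0225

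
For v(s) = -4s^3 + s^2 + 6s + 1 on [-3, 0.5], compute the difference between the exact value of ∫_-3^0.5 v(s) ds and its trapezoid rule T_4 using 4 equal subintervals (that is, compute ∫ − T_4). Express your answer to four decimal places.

-7.1458

Exact integral: ∫_-3^0.5 v(s) ds ≈ 67.229167.
T_4 = 74.375.
Error ≈ 67.229167 − 74.375 ≈ -7.1458.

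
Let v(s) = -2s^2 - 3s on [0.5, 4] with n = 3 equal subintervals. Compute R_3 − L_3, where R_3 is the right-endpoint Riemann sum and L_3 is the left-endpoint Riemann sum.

-49

R_3 ≈ -92.29630.
L_3 ≈ -43.29630.
R_3 − L_3 = -49.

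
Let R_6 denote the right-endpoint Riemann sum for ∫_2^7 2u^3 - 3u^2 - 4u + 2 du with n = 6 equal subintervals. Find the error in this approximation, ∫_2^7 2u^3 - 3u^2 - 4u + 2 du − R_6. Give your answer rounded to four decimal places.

-228.4722

Exact integral: ∫_2^7 f(u) du = 777.5.
R_6 ≈ 1005.972222.
Error ≈ 777.5 − 1005.972222 ≈ -228.4722.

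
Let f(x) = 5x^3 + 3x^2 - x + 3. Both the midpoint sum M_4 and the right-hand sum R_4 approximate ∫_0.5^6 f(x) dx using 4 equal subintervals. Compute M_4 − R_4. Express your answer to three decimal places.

-946.553

M_4 ≈ 1789.57861.
R_4 ≈ 2736.13184.
M_4 − R_4 ≈ -946.553.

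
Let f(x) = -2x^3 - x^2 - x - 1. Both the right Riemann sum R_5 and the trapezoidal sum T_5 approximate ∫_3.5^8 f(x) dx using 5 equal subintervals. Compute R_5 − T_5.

R_5 = -2628.81.
T_5 = -2181.285.
R_5 − T_5 = -447.525.

-447.525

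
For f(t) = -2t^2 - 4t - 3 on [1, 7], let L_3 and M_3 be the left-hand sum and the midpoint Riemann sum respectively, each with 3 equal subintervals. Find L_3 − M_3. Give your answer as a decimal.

108

L_3 = -230.
M_3 = -338.
L_3 − M_3 = 108.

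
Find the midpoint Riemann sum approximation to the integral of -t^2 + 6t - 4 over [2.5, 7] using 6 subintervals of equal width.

Δt = (7 − 2.5)/6 = 0.75.
Midpoints: 2.875, 3.625, 4.375, 5.125, 5.875, 6.625.
f(2.875) = 4.984375, f(3.625) = 4.609375, f(4.375) = 3.109375, f(5.125) = 0.484375, f(5.875) = -3.265625, f(6.625) = -8.140625.
Sum = Δt · [f(2.875) + f(3.625) + f(4.375) + ...].
Sum = 1.3359375.

1.3359375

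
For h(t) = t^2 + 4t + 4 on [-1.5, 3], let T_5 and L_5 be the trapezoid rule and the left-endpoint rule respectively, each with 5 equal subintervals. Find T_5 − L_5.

T_5 = 42.2325.
L_5 = 31.095.
T_5 − L_5 = 11.1375.

11.1375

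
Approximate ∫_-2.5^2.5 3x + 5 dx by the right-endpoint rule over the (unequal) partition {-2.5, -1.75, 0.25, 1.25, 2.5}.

35.6875

Subinterval widths: 0.75, 2, 1, 1.25.
Right endpoints: -1.75, 0.25, 1.25, 2.5.
f(-1.75) = -0.25, f(0.25) = 5.75, f(1.25) = 8.75, f(2.5) = 12.5.
Sum = Σ Δx_i · f(x_i).
Sum = 35.6875.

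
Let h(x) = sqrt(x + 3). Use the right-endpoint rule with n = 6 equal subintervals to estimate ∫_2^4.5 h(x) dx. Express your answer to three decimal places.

6.344

Δx = (4.5 − 2)/6 = 5/12.
Right endpoints: 29/12, 17/6, 3.25, 11/3, 49/12, 4.5.
h(29/12) ≈ 2.327, h(17/6) ≈ 2.415, h(3.25) ≈ 2.500, h(11/3) ≈ 2.582, h(49/12) ≈ 2.661, h(4.5) ≈ 2.739.
Sum = Δx · [h(29/12) + h(17/6) + h(3.25) + ...].
Sum ≈ 6.344.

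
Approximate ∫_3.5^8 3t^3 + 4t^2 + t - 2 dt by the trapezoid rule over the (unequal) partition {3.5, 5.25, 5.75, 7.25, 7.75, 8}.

Subinterval widths: 1.75, 0.5, 1.5, 0.5, 0.25.
f(3.5) = 179.125, f(5.25) = 547.609375, f(5.75) = 706.328125, f(7.25) = 1358.734375, f(7.75) = 1642.453125, f(8) = 1798.
On each subinterval the trapezoid contributes (Δt_i/2)·[f(t_{i-1}) + f(t_i)].
Sum = 3678.52734375.

3678.52734375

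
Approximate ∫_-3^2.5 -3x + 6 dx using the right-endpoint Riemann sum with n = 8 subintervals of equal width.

Δx = (2.5 − (-3))/8 = 0.6875.
Right endpoints: -2.3125, -1.625, -0.9375, -0.25, 0.4375, 1.125, 1.8125, 2.5.
f(-2.3125) = 12.9375, f(-1.625) = 10.875, f(-0.9375) = 8.8125, f(-0.25) = 6.75, f(0.4375) = 4.6875, f(1.125) = 2.625, f(1.8125) = 0.5625, f(2.5) = -1.5.
Sum = Δx · [f(-2.3125) + f(-1.625) + f(-0.9375) + ...].
Sum = 31.453125.

31.453125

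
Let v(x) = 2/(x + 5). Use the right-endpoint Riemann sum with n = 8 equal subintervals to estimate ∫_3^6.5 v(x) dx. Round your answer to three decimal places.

Δx = (6.5 − 3)/8 = 0.4375.
Right endpoints: 3.4375, 3.875, 4.3125, 4.75, 5.1875, 5.625, 6.0625, 6.5.
v(3.4375) = 32/135, v(3.875) = 16/71, v(4.3125) = 32/149, v(4.75) = 8/39, v(5.1875) = 32/163, v(5.625) = 16/85, v(6.0625) = 32/177, v(6.5) = 4/23.
Sum = Δx · [v(3.4375) + v(3.875) + v(4.3125) + ...].
Sum ≈ 0.709.

0.709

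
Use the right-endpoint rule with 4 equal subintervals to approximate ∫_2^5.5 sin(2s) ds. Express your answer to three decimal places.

-0.347

Δs = (5.5 − 2)/4 = 0.875.
Right endpoints: 2.875, 3.75, 4.625, 5.5.
f(2.875) ≈ -0.508, f(3.75) ≈ 0.938, f(4.625) ≈ 0.174, f(5.5) ≈ -1.000.
Sum = Δs · [f(2.875) + f(3.75) + f(4.625) + f(5.5)].
Sum ≈ -0.347.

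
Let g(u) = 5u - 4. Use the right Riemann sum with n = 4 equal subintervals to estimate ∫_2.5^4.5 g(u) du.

29.5

Δu = (4.5 − 2.5)/4 = 0.5.
Right endpoints: 3, 3.5, 4, 4.5.
g(3) = 11, g(3.5) = 13.5, g(4) = 16, g(4.5) = 18.5.
Sum = Δu · [g(3) + g(3.5) + g(4) + g(4.5)].
Sum = 29.5.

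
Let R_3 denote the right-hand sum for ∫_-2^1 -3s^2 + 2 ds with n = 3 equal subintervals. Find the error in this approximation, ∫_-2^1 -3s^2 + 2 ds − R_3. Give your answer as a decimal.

-3

Exact integral: ∫_-2^1 f(s) ds = -3.
R_3 = 0.
Error = -3 − 0 = -3.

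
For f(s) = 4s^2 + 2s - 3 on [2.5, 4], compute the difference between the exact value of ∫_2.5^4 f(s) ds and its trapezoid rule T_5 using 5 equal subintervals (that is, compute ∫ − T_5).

-0.09

Exact integral: ∫_2.5^4 f(s) ds = 69.75.
T_5 = 69.84.
Error = 69.75 − 69.84 = -0.09.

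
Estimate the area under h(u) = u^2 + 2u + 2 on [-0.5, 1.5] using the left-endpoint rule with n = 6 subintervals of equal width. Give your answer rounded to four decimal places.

6.2037

Δu = (1.5 − (-0.5))/6 = 1/3.
Left endpoints: -0.5, -1/6, 1/6, 0.5, 5/6, 7/6.
h(-0.5) = 1.25, h(-1/6) = 61/36, h(1/6) = 85/36, h(0.5) = 3.25, h(5/6) = 157/36, h(7/6) = 205/36.
Sum = Δu · [h(-0.5) + h(-1/6) + h(1/6) + ...].
Sum ≈ 6.2037.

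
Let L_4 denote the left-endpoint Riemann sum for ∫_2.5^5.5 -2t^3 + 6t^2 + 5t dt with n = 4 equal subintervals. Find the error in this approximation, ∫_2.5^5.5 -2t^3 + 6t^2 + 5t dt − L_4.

-48.375

Exact integral: ∫_2.5^5.5 f(t) dt = -76.5.
L_4 = -28.125.
Error = -76.5 − (-28.125) = -48.375.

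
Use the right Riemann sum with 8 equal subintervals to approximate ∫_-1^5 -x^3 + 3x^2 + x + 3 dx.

-19.6875

Δx = (5 − (-1))/8 = 0.75.
Right endpoints: -0.25, 0.5, 1.25, 2, 2.75, 3.5, 4.25, 5.
f(-0.25) = 2.953125, f(0.5) = 4.125, f(1.25) = 6.984375, f(2) = 9, f(2.75) = 7.640625, f(3.5) = 0.375, f(4.25) = -15.328125, f(5) = -42.
Sum = Δx · [f(-0.25) + f(0.5) + f(1.25) + ...].
Sum = -19.6875.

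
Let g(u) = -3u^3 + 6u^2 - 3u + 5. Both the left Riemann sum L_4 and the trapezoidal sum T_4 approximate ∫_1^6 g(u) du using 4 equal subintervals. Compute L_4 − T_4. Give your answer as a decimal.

281.25

L_4 = -320.703125.
T_4 = -601.953125.
L_4 − T_4 = 281.25.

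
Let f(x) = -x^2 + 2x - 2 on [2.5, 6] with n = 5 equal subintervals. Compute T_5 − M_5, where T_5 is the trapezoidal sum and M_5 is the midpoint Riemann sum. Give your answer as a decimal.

T_5 = -44.3275.
M_5 = -43.89875.
T_5 − M_5 = -0.42875.

-0.42875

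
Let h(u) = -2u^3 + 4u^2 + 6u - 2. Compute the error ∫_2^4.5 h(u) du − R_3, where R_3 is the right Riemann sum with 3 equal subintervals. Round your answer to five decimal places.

40.42245

Exact integral: ∫_2^4.5 h(u) du ≈ -42.4479167.
R_3 ≈ -82.8703704.
Error ≈ -42.4479167 − (-82.8703704) ≈ 40.42245.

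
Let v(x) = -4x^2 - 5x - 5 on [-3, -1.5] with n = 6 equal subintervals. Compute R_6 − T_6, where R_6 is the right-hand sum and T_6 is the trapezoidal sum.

2.4375

R_6 = -19.75.
T_6 = -22.1875.
R_6 − T_6 = 2.4375.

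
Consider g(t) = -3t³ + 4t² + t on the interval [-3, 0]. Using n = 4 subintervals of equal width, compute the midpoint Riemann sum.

89.7890625

Δt = (0 − (-3))/4 = 0.75.
Midpoints: -2.625, -1.875, -1.125, -0.375.
g(-2.625) = 40551/512, g(-1.875) = 16365/512, g(-1.125) = 4203/512, g(-0.375) = 177/512.
Sum = Δt · [g(-2.625) + g(-1.875) + g(-1.125) + g(-0.375)].
Sum = 89.7890625.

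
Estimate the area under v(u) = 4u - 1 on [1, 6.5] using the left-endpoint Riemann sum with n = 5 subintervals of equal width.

Δu = (6.5 − 1)/5 = 1.1.
Left endpoints: 1, 2.1, 3.2, 4.3, 5.4.
v(1) = 3, v(2.1) = 7.4, v(3.2) = 11.8, v(4.3) = 16.2, v(5.4) = 20.6.
Sum = Δu · [v(1) + v(2.1) + v(3.2) + v(4.3) + v(5.4)].
Sum = 64.9.

64.9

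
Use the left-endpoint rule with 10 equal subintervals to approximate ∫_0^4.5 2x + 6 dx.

Δx = (4.5 − 0)/10 = 0.45.
Left endpoints: 0, 0.45, 0.9, 1.35, 1.8, 2.25, 2.7, 3.15, 3.6, 4.05.
f(0) = 6, f(0.45) = 6.9, f(0.9) = 7.8, f(1.35) = 8.7, f(1.8) = 9.6, f(2.25) = 10.5, f(2.7) = 11.4, f(3.15) = 12.3, f(3.6) = 13.2, f(4.05) = 14.1.
Sum = Δx · [f(0) + f(0.45) + f(0.9) + ...].
Sum = 45.225.

45.225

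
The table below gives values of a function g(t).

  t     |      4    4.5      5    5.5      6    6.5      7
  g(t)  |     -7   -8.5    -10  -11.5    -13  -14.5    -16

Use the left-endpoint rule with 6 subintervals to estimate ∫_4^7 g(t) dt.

-32.25

Δt = 0.5.
Sum = 0.5·[(-7) + (-8.5) + (-10) + (-11.5) + (-13) + (-14.5)] = -32.25.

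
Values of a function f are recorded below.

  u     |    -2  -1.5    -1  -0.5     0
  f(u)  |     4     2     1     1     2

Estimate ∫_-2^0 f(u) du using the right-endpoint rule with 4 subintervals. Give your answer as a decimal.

3

Δu = 0.5.
Sum = 0.5·[2 + 1 + 1 + 2] = 3.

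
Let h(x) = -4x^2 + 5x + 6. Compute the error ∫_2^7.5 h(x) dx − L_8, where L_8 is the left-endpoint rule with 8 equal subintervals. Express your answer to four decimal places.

Exact integral: ∫_2^7.5 h(x) dx ≈ -388.208333.
L_8 = -327.55078125.
Error ≈ -388.208333 − (-327.55078125) ≈ -60.6576.

-60.6576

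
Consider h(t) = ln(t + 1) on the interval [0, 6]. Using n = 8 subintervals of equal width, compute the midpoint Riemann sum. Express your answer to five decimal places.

7.64079

Δt = (6 − 0)/8 = 0.75.
Midpoints: 0.375, 1.125, 1.875, 2.625, 3.375, 4.125, 4.875, 5.625.
h(0.375) ≈ 0.31845, h(1.125) ≈ 0.75377, h(1.875) ≈ 1.05605, h(2.625) ≈ 1.28785, h(3.375) ≈ 1.47591, h(4.125) ≈ 1.63413, h(4.875) ≈ 1.77071, h(5.625) ≈ 1.89085.
Sum = Δt · [h(0.375) + h(1.125) + h(1.875) + ...].
Sum ≈ 7.64079.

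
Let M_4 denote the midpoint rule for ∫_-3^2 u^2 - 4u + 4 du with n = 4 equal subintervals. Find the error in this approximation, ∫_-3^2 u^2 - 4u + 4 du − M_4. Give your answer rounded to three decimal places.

0.651

Exact integral: ∫_-3^2 f(u) du ≈ 41.66667.
M_4 = 41.015625.
Error ≈ 41.66667 − 41.015625 ≈ 0.651.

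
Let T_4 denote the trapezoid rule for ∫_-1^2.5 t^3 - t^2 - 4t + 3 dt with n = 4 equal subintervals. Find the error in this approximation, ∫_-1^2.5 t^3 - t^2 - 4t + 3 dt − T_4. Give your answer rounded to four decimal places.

-0.5583

Exact integral: ∫_-1^2.5 f(t) dt ≈ 3.973958.
T_4 ≈ 4.532227.
Error ≈ 3.973958 − 4.532227 ≈ -0.5583.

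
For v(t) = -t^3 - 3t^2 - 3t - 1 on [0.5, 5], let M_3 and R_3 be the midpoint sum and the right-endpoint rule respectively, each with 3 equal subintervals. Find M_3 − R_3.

187.9453125

M_3 = -313.2421875.
R_3 = -501.1875.
M_3 − R_3 = 187.9453125.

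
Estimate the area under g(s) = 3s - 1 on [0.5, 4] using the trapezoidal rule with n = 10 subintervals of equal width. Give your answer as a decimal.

Δs = (4 − 0.5)/10 = 0.35.
g(0.5) = 0.5, g(0.85) = 1.55, g(1.2) = 2.6, g(1.55) = 3.65, g(1.9) = 4.7, g(2.25) = 5.75, g(2.6) = 6.8, g(2.95) = 7.85, g(3.3) = 8.9, g(3.65) = 9.95, g(4) = 11.
T_10 = (Δs/2)·[g(s_0) + 2g(s_1) + ... + 2g(s_{9}) + g(s_10)].
Sum = 20.125.

20.125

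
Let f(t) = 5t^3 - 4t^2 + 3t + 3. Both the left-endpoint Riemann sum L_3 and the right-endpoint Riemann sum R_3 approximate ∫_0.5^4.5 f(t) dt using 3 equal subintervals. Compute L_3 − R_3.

-516

L_3 ≈ 214.870370.
R_3 ≈ 730.870370.
L_3 − R_3 = -516.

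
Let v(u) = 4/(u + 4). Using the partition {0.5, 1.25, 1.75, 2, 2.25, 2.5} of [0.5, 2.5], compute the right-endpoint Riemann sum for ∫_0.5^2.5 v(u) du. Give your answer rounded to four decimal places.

1.3998

Subinterval widths: 0.75, 0.5, 0.25, 0.25, 0.25.
Right endpoints: 1.25, 1.75, 2, 2.25, 2.5.
v(1.25) = 16/21, v(1.75) = 16/23, v(2) = 2/3, v(2.25) = 0.64, v(2.5) = 8/13.
Sum = Σ Δu_i · v(u_i).
Sum ≈ 1.3998.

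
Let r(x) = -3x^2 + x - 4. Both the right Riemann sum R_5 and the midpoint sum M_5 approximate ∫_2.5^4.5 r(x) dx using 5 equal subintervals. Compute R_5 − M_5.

-8.24

R_5 = -84.66.
M_5 = -76.42.
R_5 − M_5 = -8.24.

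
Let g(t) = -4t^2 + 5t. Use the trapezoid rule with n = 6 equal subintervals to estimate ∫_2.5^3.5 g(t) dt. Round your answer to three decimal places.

-21.352

Δt = (3.5 − 2.5)/6 = 1/6.
g(2.5) = -12.5, g(8/3) = -136/9, g(17/6) = -323/18, g(3) = -21, g(19/6) = -437/18, g(10/3) = -250/9, g(3.5) = -31.5.
T_6 = (Δt/2)·[g(t_0) + 2g(t_1) + ... + 2g(t_{5}) + g(t_6)].
Sum ≈ -21.352.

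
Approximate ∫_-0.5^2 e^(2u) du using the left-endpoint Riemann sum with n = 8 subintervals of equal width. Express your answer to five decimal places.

Δu = (2 − (-0.5))/8 = 0.3125.
Left endpoints: -0.5, -0.1875, 0.125, 0.4375, 0.75, 1.0625, 1.375, 1.6875.
f(-0.5) ≈ 0.36788, f(-0.1875) ≈ 0.68729, f(0.125) ≈ 1.28403, f(0.4375) ≈ 2.39888, f(0.75) ≈ 4.48169, f(1.0625) ≈ 8.37290, f(1.375) ≈ 15.64263, f(1.6875) ≈ 29.22428.
Sum = Δu · [f(-0.5) + f(-0.1875) + f(0.125) + ...].
Sum ≈ 19.51862.

19.51862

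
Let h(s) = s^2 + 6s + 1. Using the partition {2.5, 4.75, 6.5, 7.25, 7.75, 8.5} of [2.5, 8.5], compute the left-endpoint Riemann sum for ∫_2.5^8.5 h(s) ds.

332.0625

Subinterval widths: 2.25, 1.75, 0.75, 0.5, 0.75.
Left endpoints: 2.5, 4.75, 6.5, 7.25, 7.75.
h(2.5) = 22.25, h(4.75) = 52.0625, h(6.5) = 82.25, h(7.25) = 97.0625, h(7.75) = 107.5625.
Sum = Σ Δs_i · h(s_i).
Sum = 332.0625.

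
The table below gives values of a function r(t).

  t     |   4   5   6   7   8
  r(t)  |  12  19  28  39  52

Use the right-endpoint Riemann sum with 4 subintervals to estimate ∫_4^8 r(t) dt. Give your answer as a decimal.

Δt = 1.
Sum = 1·[19 + 28 + 39 + 52] = 138.

138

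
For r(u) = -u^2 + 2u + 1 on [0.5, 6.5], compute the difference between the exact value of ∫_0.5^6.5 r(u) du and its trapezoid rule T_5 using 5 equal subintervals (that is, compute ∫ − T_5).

Exact integral: ∫_0.5^6.5 r(u) du = -43.5.
T_5 = -44.94.
Error = -43.5 − (-44.94) = 1.44.

1.44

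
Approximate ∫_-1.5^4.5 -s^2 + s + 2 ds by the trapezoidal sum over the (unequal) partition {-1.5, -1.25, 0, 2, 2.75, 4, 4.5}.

Subinterval widths: 0.25, 1.25, 2, 0.75, 1.25, 0.5.
f(-1.5) = -1.75, f(-1.25) = -0.8125, f(0) = 2, f(2) = 0, f(2.75) = -2.8125, f(4) = -10, f(4.5) = -13.75.
On each subinterval the trapezoid contributes (Δs_i/2)·[f(s_{i-1}) + f(s_i)].
Sum = -12.578125.

-12.578125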